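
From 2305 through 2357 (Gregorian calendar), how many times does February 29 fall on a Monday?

Leap years in 2305–2357: 13 of them.
Feb 29 weekday advances by 5 (mod 7) from one leap year to the next four years later (or differs when a century non-leap intervenes).
Leap-day weekdays: 2308:Sat 2312:Thu 2316:Tue 2320:Sun 2324:Fri 2328:Wed 2332:Mon✓ 2336:Sat 2340:Thu 2344:Tue 2348:Sun 2352:Fri 2356:Wed
Monday: 2332 → 1.

1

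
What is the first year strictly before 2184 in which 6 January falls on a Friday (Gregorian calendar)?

2175

From one year to the next, a fixed date's weekday advances by 1, or by 2 when a Feb 29 lies between the two dates.
2184: January 6 is Tuesday.
2183: Monday (−1)
2182: Sunday (−1)
2181: Saturday (−1)
2180: Thursday (−2)
2179: Wednesday (−1)
2178: Tuesday (−1)
2177: Monday (−1)
2176: Saturday (−2)
2175: Friday (−1)
6 January falls on a Friday in 2175.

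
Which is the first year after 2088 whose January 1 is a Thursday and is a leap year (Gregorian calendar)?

2128

Jan 1 advances by 2 weekdays after a leap year and by 1 after a common year.
2088: Jan 1 is Thursday (leap).
2089: Saturday
2090: Sunday
2091: Monday
2092: Tuesday (leap)
2093: Thursday
2094: Friday
2095: Saturday
2096: Sunday (leap)
2097: Tuesday
2098: Wednesday
2099: Thursday
2100: Friday
2101: Saturday
2102: Sunday
2103: Monday
2104: Tuesday (leap)
2105: Thursday
2106: Friday
2107: Saturday
2108: Sunday (leap)
2109: Tuesday
2110: Wednesday
2111: Thursday
2112: Friday (leap)
2113: Sunday
2114: Monday
2115: Tuesday
2116: Wednesday (leap)
2117: Friday
2118: Saturday
2119: Sunday
2120: Monday (leap)
2121: Wednesday
2122: Thursday
2123: Friday
2124: Saturday (leap)
2125: Monday
2126: Tuesday
2127: Wednesday
2128: Thursday (leap)
2128 begins on a Thursday and is a leap year.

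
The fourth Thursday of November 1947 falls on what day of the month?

November 1, 1947 is a Saturday, so the first Thursday is the 6th.
The fourth Thursday is 6 + 21 = 27.

27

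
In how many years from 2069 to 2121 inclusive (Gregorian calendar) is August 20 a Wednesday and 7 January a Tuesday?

6

Check each year's weekday for August 20 and 7 January:
  2069: Tue/Mon  2070: Wed/Tue ✓  2071: Thu/Wed  2072: Sat/Thu  2073: Sun/Sat  2074: Mon/Sun  2075: Tue/Mon  2076: Thu/Tue  2077: Fri/Thu  2078: Sat/Fri  2079: Sun/Sat  2080: Tue/Sun  2081: Wed/Tue ✓  2082: Thu/Wed  …(25 more)…  2108: Mon/Sat  2109: Tue/Mon  2110: Wed/Tue ✓  2111: Thu/Wed  2112: Sat/Thu  2113: Sun/Sat  2114: Mon/Sun  2115: Tue/Mon  2116: Thu/Tue  2117: Fri/Thu  2118: Sat/Fri  2119: Sun/Sat  2120: Tue/Sun  2121: Wed/Tue ✓
Both conditions hold in: 2070, 2081, 2087, 2098, 2110, 2121 — 6.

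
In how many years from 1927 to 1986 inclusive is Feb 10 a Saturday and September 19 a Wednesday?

6

Check each year's weekday for Feb 10 and September 19:
  1927: Thu/Mon  1928: Fri/Wed  1929: Sun/Thu  1930: Mon/Fri  1931: Tue/Sat  1932: Wed/Mon  1933: Fri/Tue  1934: Sat/Wed ✓  1935: Sun/Thu  1936: Mon/Sat  1937: Wed/Sun  1938: Thu/Mon  1939: Fri/Tue  1940: Sat/Thu  …(32 more)…  1973: Sat/Wed ✓  1974: Sun/Thu  1975: Mon/Fri  1976: Tue/Sun  1977: Thu/Mon  1978: Fri/Tue  1979: Sat/Wed ✓  1980: Sun/Fri  1981: Tue/Sat  1982: Wed/Sun  1983: Thu/Mon  1984: Fri/Wed  1985: Sun/Thu  1986: Mon/Fri
Both conditions hold in: 1934, 1945, 1951, 1962, 1973, 1979 — 6.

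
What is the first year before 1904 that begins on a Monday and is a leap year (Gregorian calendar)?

Jan 1 advances by 2 weekdays after a leap year and by 1 after a common year.
1904: Jan 1 is Friday (leap).
1903: Thursday
1902: Wednesday
1901: Tuesday
1900: Monday
1899: Sunday
1898: Saturday
1897: Friday
1896: Wednesday (leap)
1895: Tuesday
1894: Monday
1893: Sunday
1892: Friday (leap)
1891: Thursday
1890: Wednesday
1889: Tuesday
1888: Sunday (leap)
1887: Saturday
1886: Friday
1885: Thursday
1884: Tuesday (leap)
1883: Monday
1882: Sunday
1881: Saturday
1880: Thursday (leap)
1879: Wednesday
1878: Tuesday
1877: Monday
1876: Saturday (leap)
1875: Friday
1874: Thursday
1873: Wednesday
1872: Monday (leap)
1872 begins on a Monday and is a leap year.

1872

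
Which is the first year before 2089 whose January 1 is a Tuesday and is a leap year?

2064

Jan 1 advances by 2 weekdays after a leap year and by 1 after a common year.
2089: Jan 1 is Saturday.
2088: Thursday (leap)
2087: Wednesday
2086: Tuesday
2085: Monday
2084: Saturday (leap)
2083: Friday
2082: Thursday
2081: Wednesday
2080: Monday (leap)
2079: Sunday
2078: Saturday
2077: Friday
2076: Wednesday (leap)
2075: Tuesday
2074: Monday
2073: Sunday
2072: Friday (leap)
2071: Thursday
2070: Wednesday
2069: Tuesday
2068: Sunday (leap)
2067: Saturday
2066: Friday
2065: Thursday
2064: Tuesday (leap)
2064 begins on a Tuesday and is a leap year.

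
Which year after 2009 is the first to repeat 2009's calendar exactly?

Two years share a calendar iff Jan 1 falls on the same weekday and both are leap or both are common. 2009: Jan 1 is Thursday, common year.
2010: Jan 1 Friday, common
2011: Jan 1 Saturday, common
2012: Jan 1 Sunday, leap
2013: Jan 1 Tuesday, common
2014: Jan 1 Wednesday, common
2015: Jan 1 Thursday, common
2015 matches on both conditions.

2015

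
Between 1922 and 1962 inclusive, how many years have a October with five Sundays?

October has 31 days; it has five Sundays when Sunday falls among the first (month-length − 28) days — i.e. when October 1 is one of Sunday/Saturday/Friday.
October 1 by year: 1922:Sun✓ 1923:Mon 1924:Wed 1925:Thu 1926:Fri✓ 1927:Sat✓ 1928:Mon 1929:Tue 1930:Wed 1931:Thu 1932:Sat✓ 1933:Sun✓ 1934:Mon 1935:Tue 1936:Thu …(11 more)… 1948:Fri✓ 1949:Sat✓ 1950:Sun✓ 1951:Mon 1952:Wed 1953:Thu 1954:Fri✓ 1955:Sat✓ 1956:Mon 1957:Tue 1958:Wed 1959:Thu 1960:Sat✓ 1961:Sun✓ 1962:Mon
Years with five Sundays: 1922, 1926, 1927, 1932, 1933, 1937, 1938, 1939, 1943, 1944, 1948, 1949, 1950, 1954, 1955, 1960, 1961 → 17.

17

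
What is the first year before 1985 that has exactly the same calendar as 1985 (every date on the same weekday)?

Two years share a calendar iff Jan 1 falls on the same weekday and both are leap or both are common. 1985: Jan 1 is Tuesday, common year.
1984: Jan 1 Sunday, leap
1983: Jan 1 Saturday, common
1982: Jan 1 Friday, common
1981: Jan 1 Thursday, common
1980: Jan 1 Tuesday, leap
1979: Jan 1 Monday, common
1978: Jan 1 Sunday, common
1977: Jan 1 Saturday, common
1976: Jan 1 Thursday, leap
1975: Jan 1 Wednesday, common
1974: Jan 1 Tuesday, common
1974 matches on both conditions.

1974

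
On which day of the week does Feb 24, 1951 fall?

January 1, 1951 is a Monday.
February 24 is day 55 of the year, i.e. 54 days after Jan 1.
54 mod 7 = 5, so advance 5 weekdays from Monday: Saturday.

Saturday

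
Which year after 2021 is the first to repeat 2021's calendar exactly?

2027

Two years share a calendar iff Jan 1 falls on the same weekday and both are leap or both are common. 2021: Jan 1 is Friday, common year.
2022: Jan 1 Saturday, common
2023: Jan 1 Sunday, common
2024: Jan 1 Monday, leap
2025: Jan 1 Wednesday, common
2026: Jan 1 Thursday, common
2027: Jan 1 Friday, common
2027 matches on both conditions.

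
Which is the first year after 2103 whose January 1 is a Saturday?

2107

Jan 1 advances by 2 weekdays after a leap year and by 1 after a common year.
2103: Jan 1 is Monday.
2104: Tuesday (leap)
2105: Thursday
2106: Friday
2107: Saturday
2107 begins on a Saturday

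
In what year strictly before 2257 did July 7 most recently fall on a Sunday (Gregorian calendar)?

From one year to the next, a fixed date's weekday advances by 1, or by 2 when a Feb 29 lies between the two dates.
2257: July 7 is Tuesday.
2256: Monday (−1)
2255: Saturday (−2)
2254: Friday (−1)
2253: Thursday (−1)
2252: Wednesday (−1)
2251: Monday (−2)
2250: Sunday (−1)
July 7 falls on a Sunday in 2250.

2250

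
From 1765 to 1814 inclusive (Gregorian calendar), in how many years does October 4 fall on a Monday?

6

Track October 4's weekday year by year (advancing +1, or +2 across a Feb 29):
  1765: Fri  1766: Sat (+1)  1767: Sun (+1)  1768: Tue (+2)  1769: Wed (+1)
  1770: Thu (+1)  1771: Fri (+1)  1772: Sun (+2)  1773: Mon (+1) ✓  1774: Tue (+1)
  1775: Wed (+1)  1776: Fri (+2)  1777: Sat (+1)  1778: Sun (+1)  … (22 more years) …
  1801: Sun (+1)  1802: Mon (+1) ✓  1803: Tue (+1)  1804: Thu (+2)  1805: Fri (+1)
  1806: Sat (+1)  1807: Sun (+1)  1808: Tue (+2)  1809: Wed (+1)  1810: Thu (+1)
  1811: Fri (+1)  1812: Sun (+2)  1813: Mon (+1) ✓  1814: Tue (+1)
Monday years: 1773, 1779, 1784, 1790, 1802, 1813 — 6 in total.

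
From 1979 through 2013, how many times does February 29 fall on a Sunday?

Leap years in 1979–2013: 9 of them.
Feb 29 weekday advances by 5 (mod 7) from one leap year to the next four years later (or differs when a century non-leap intervenes).
Leap-day weekdays: 1980:Fri 1984:Wed 1988:Mon 1992:Sat 1996:Thu 2000:Tue 2004:Sun✓ 2008:Fri 2012:Wed
Sunday: 2004 → 1.

1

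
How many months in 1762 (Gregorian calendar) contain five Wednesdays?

4

A month of length L has five Wednesdays iff its first Wednesday is on day ≤ L−28 (so day 1–3 in a 31-day month, 1–2 in a 30-day month, day 1 in a leap February).
Checking each month of 1762: Jan starts Fri (31d); Feb starts Mon (28d); Mar starts Mon (31d) ✓; Apr starts Thu (30d); May starts Sat (31d); Jun starts Tue (30d) ✓; Jul starts Thu (31d); Aug starts Sun (31d); Sep starts Wed (30d) ✓; Oct starts Fri (31d); Nov starts Mon (30d); Dec starts Wed (31d) ✓.
Five-Wednesday months: March, June, September, December → 4.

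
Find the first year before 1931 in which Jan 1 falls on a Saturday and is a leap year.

Jan 1 advances by 2 weekdays after a leap year and by 1 after a common year.
1931: Jan 1 is Thursday.
1930: Wednesday
1929: Tuesday
1928: Sunday (leap)
1927: Saturday
1926: Friday
1925: Thursday
1924: Tuesday (leap)
1923: Monday
1922: Sunday
1921: Saturday
1920: Thursday (leap)
1919: Wednesday
1918: Tuesday
1917: Monday
1916: Saturday (leap)
1916 begins on a Saturday and is a leap year.

1916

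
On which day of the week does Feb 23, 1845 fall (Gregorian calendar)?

January 1, 1845 is a Wednesday.
February 23 is day 54 of the year, i.e. 53 days after Jan 1.
53 mod 7 = 4, so advance 4 weekdays from Wednesday: Sunday.

Sunday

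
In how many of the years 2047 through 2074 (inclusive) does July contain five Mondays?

July has 31 days; it has five Mondays when Monday falls among the first (month-length − 28) days — i.e. when July 1 is one of Monday/Sunday/Saturday.
July 1 by year: 2047:Mon✓ 2048:Wed 2049:Thu 2050:Fri 2051:Sat✓ 2052:Mon✓ 2053:Tue 2054:Wed 2055:Thu 2056:Sat✓ 2057:Sun✓ 2058:Mon✓ 2059:Tue 2060:Thu 2061:Fri 2062:Sat✓ 2063:Sun✓ 2064:Tue 2065:Wed 2066:Thu 2067:Fri 2068:Sun✓ 2069:Mon✓ 2070:Tue 2071:Wed 2072:Fri 2073:Sat✓ 2074:Sun✓
Years with five Mondays: 2047, 2051, 2052, 2056, 2057, 2058, 2062, 2063, 2068, 2069, 2073, 2074 → 12.

12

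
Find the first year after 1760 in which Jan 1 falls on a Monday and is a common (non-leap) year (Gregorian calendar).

Jan 1 advances by 2 weekdays after a leap year and by 1 after a common year.
1760: Jan 1 is Tuesday (leap).
1761: Thursday
1762: Friday
1763: Saturday
1764: Sunday (leap)
1765: Tuesday
1766: Wednesday
1767: Thursday
1768: Friday (leap)
1769: Sunday
1770: Monday
1770 begins on a Monday and is a common year.

1770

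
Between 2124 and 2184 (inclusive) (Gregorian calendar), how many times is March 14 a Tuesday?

Track March 14's weekday year by year (advancing +1, or +2 across a Feb 29):
  2124: Tue ✓  2125: Wed (+1)  2126: Thu (+1)  2127: Fri (+1)  2128: Sun (+2)
  2129: Mon (+1)  2130: Tue (+1) ✓  2131: Wed (+1)  2132: Fri (+2)  2133: Sat (+1)
  2134: Sun (+1)  2135: Mon (+1)  2136: Wed (+2)  2137: Thu (+1)  … (33 more years) …
  2171: Thu (+1)  2172: Sat (+2)  2173: Sun (+1)  2174: Mon (+1)  2175: Tue (+1) ✓
  2176: Thu (+2)  2177: Fri (+1)  2178: Sat (+1)  2179: Sun (+1)  2180: Tue (+2) ✓
  2181: Wed (+1)  2182: Thu (+1)  2183: Fri (+1)  2184: Sun (+2)
Tuesday years: 2124, 2130, 2141, 2147, 2152, 2158, 2169, 2175, 2180 — 9 in total.

9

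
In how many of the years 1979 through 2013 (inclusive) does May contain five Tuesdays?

15

May has 31 days; it has five Tuesdays when Tuesday falls among the first (month-length − 28) days — i.e. when May 1 is one of Tuesday/Monday/Sunday.
May 1 by year: 1979:Tue✓ 1980:Thu 1981:Fri 1982:Sat 1983:Sun✓ 1984:Tue✓ 1985:Wed 1986:Thu 1987:Fri 1988:Sun✓ 1989:Mon✓ 1990:Tue✓ 1991:Wed 1992:Fri 1993:Sat …(5 more)… 1999:Sat 2000:Mon✓ 2001:Tue✓ 2002:Wed 2003:Thu 2004:Sat 2005:Sun✓ 2006:Mon✓ 2007:Tue✓ 2008:Thu 2009:Fri 2010:Sat 2011:Sun✓ 2012:Tue✓ 2013:Wed
Years with five Tuesdays: 1979, 1983, 1984, 1988, 1989, 1990, 1994, 1995, 2000, 2001, 2005, 2006, 2007, 2011, 2012 → 15.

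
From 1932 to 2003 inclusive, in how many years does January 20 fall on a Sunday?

10

Track January 20's weekday year by year (advancing +1, or +2 across a Feb 29):
  1932: Wed  1933: Fri (+2)  1934: Sat (+1)  1935: Sun (+1) ✓  1936: Mon (+1)
  1937: Wed (+2)  1938: Thu (+1)  1939: Fri (+1)  1940: Sat (+1)  1941: Mon (+2)
  1942: Tue (+1)  1943: Wed (+1)  1944: Thu (+1)  1945: Sat (+2)  … (44 more years) …
  1990: Sat (+1)  1991: Sun (+1) ✓  1992: Mon (+1)  1993: Wed (+2)  1994: Thu (+1)
  1995: Fri (+1)  1996: Sat (+1)  1997: Mon (+2)  1998: Tue (+1)  1999: Wed (+1)
  2000: Thu (+1)  2001: Sat (+2)  2002: Sun (+1) ✓  2003: Mon (+1)
Sunday years: 1935, 1946, 1952, 1957, 1963, 1974, 1980, 1985, 1991, 2002 — 10 in total.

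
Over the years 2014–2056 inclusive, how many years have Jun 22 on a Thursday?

Track Jun 22's weekday year by year (advancing +1, or +2 across a Feb 29):
  2014: Sun  2015: Mon (+1)  2016: Wed (+2)  2017: Thu (+1) ✓  2018: Fri (+1)
  2019: Sat (+1)  2020: Mon (+2)  2021: Tue (+1)  2022: Wed (+1)  2023: Thu (+1) ✓
  2024: Sat (+2)  2025: Sun (+1)  2026: Mon (+1)  2027: Tue (+1)  … (15 more years) …
  2043: Mon (+1)  2044: Wed (+2)  2045: Thu (+1) ✓  2046: Fri (+1)  2047: Sat (+1)
  2048: Mon (+2)  2049: Tue (+1)  2050: Wed (+1)  2051: Thu (+1) ✓  2052: Sat (+2)
  2053: Sun (+1)  2054: Mon (+1)  2055: Tue (+1)  2056: Thu (+2) ✓
Thursday years: 2017, 2023, 2028, 2034, 2045, 2051, 2056 — 7 in total.

7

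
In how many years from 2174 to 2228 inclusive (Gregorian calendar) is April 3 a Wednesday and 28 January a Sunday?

Check each year's weekday for April 3 and 28 January:
  2174: Sun/Fri  2175: Mon/Sat  2176: Wed/Sun ✓  2177: Thu/Tue  2178: Fri/Wed  2179: Sat/Thu  2180: Mon/Fri  2181: Tue/Sun  2182: Wed/Mon  2183: Thu/Tue  2184: Sat/Wed  2185: Sun/Fri  2186: Mon/Sat  2187: Tue/Sun  …(27 more)…  2215: Mon/Sat  2216: Wed/Sun ✓  2217: Thu/Tue  2218: Fri/Wed  2219: Sat/Thu  2220: Mon/Fri  2221: Tue/Sun  2222: Wed/Mon  2223: Thu/Tue  2224: Sat/Wed  2225: Sun/Fri  2226: Mon/Sat  2227: Tue/Sun  2228: Thu/Mon
Both conditions hold in: 2176, 2216 — 2.

2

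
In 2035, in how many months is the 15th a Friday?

1

Check the 15th of each month of 2035: Jan 15: Mon, Feb 15: Thu, Mar 15: Thu, Apr 15: Sun, May 15: Tue, Jun 15: Fri, Jul 15: Sun, Aug 15: Wed, Sep 15: Sat, Oct 15: Mon, Nov 15: Thu, Dec 15: Sat.
Friday occurs in June — 1 month.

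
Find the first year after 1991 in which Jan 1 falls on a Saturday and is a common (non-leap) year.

Jan 1 advances by 2 weekdays after a leap year and by 1 after a common year.
1991: Jan 1 is Tuesday.
1992: Wednesday (leap)
1993: Friday
1994: Saturday
1994 begins on a Saturday and is a common year.

1994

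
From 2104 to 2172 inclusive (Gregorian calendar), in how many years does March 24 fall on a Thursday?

Track March 24's weekday year by year (advancing +1, or +2 across a Feb 29):
  2104: Mon  2105: Tue (+1)  2106: Wed (+1)  2107: Thu (+1) ✓  2108: Sat (+2)
  2109: Sun (+1)  2110: Mon (+1)  2111: Tue (+1)  2112: Thu (+2) ✓  2113: Fri (+1)
  2114: Sat (+1)  2115: Sun (+1)  2116: Tue (+2)  2117: Wed (+1)  … (41 more years) …
  2159: Sat (+1)  2160: Mon (+2)  2161: Tue (+1)  2162: Wed (+1)  2163: Thu (+1) ✓
  2164: Sat (+2)  2165: Sun (+1)  2166: Mon (+1)  2167: Tue (+1)  2168: Thu (+2) ✓
  2169: Fri (+1)  2170: Sat (+1)  2171: Sun (+1)  2172: Tue (+2)
Thursday years: 2107, 2112, 2118, 2129, 2135, 2140, 2146, 2157, 2163, 2168 — 10 in total.

10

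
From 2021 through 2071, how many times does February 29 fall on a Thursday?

2

Leap years in 2021–2071: 12 of them.
Feb 29 weekday advances by 5 (mod 7) from one leap year to the next four years later (or differs when a century non-leap intervenes).
Leap-day weekdays: 2024:Thu✓ 2028:Tue 2032:Sun 2036:Fri 2040:Wed 2044:Mon 2048:Sat 2052:Thu✓ 2056:Tue 2060:Sun 2064:Fri 2068:Wed
Thursday: 2024, 2052 → 2.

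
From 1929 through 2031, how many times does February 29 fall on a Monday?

4

Leap years in 1929–2031: 25 of them.
Feb 29 weekday advances by 5 (mod 7) from one leap year to the next four years later (or differs when a century non-leap intervenes).
Leap-day weekdays: 1932:Mon✓ 1936:Sat 1940:Thu 1944:Tue 1948:Sun 1952:Fri 1956:Wed 1960:Mon✓ 1964:Sat 1968:Thu 1972:Tue 1976:Sun 1980:Fri 1984:Wed 1988:Mon✓ 1992:Sat 1996:Thu 2000:Tue 2004:Sun 2008:Fri 2012:Wed 2016:Mon✓ 2020:Sat 2024:Thu 2028:Tue
Monday: 1932, 1960, 1988, 2016 → 4.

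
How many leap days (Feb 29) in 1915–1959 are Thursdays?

Leap years in 1915–1959: 11 of them.
Feb 29 weekday advances by 5 (mod 7) from one leap year to the next four years later (or differs when a century non-leap intervenes).
Leap-day weekdays: 1916:Tue 1920:Sun 1924:Fri 1928:Wed 1932:Mon 1936:Sat 1940:Thu✓ 1944:Tue 1948:Sun 1952:Fri 1956:Wed
Thursday: 1940 → 1.

1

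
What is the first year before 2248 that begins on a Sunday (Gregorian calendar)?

Jan 1 advances by 2 weekdays after a leap year and by 1 after a common year.
2248: Jan 1 is Saturday (leap).
2247: Friday
2246: Thursday
2245: Wednesday
2244: Monday (leap)
2243: Sunday
2243 begins on a Sunday

2243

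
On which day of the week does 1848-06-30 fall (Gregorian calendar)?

January 1, 1848 is a Saturday.
June 30 is day 182 of the year, i.e. 181 days after Jan 1.
181 mod 7 = 6, so advance 6 weekdays from Saturday: Friday.

Friday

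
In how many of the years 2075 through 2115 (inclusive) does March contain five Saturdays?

March has 31 days; it has five Saturdays when Saturday falls among the first (month-length − 28) days — i.e. when March 1 is one of Saturday/Friday/Thursday.
March 1 by year: 2075:Fri✓ 2076:Sun 2077:Mon 2078:Tue 2079:Wed 2080:Fri✓ 2081:Sat✓ 2082:Sun 2083:Mon 2084:Wed 2085:Thu✓ 2086:Fri✓ 2087:Sat✓ 2088:Mon 2089:Tue …(11 more)… 2101:Tue 2102:Wed 2103:Thu✓ 2104:Sat✓ 2105:Sun 2106:Mon 2107:Tue 2108:Thu✓ 2109:Fri✓ 2110:Sat✓ 2111:Sun 2112:Tue 2113:Wed 2114:Thu✓ 2115:Fri✓
Years with five Saturdays: 2075, 2080, 2081, 2085, 2086, 2087, 2091, 2092, 2096, 2097, 2098, 2103, 2104, 2108, 2109, 2110, 2114, 2115 → 18.

18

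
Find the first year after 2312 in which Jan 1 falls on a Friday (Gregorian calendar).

2315

Jan 1 advances by 2 weekdays after a leap year and by 1 after a common year.
2312: Jan 1 is Monday (leap).
2313: Wednesday
2314: Thursday
2315: Friday
2315 begins on a Friday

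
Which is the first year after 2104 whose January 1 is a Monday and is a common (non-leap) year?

Jan 1 advances by 2 weekdays after a leap year and by 1 after a common year.
2104: Jan 1 is Tuesday (leap).
2105: Thursday
2106: Friday
2107: Saturday
2108: Sunday (leap)
2109: Tuesday
2110: Wednesday
2111: Thursday
2112: Friday (leap)
2113: Sunday
2114: Monday
2114 begins on a Monday and is a common year.

2114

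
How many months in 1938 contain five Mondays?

4

A month of length L has five Mondays iff its first Monday is on day ≤ L−28 (so day 1–3 in a 31-day month, 1–2 in a 30-day month, day 1 in a leap February).
Checking each month of 1938: Jan starts Sat (31d) ✓; Feb starts Tue (28d); Mar starts Tue (31d); Apr starts Fri (30d); May starts Sun (31d) ✓; Jun starts Wed (30d); Jul starts Fri (31d); Aug starts Mon (31d) ✓; Sep starts Thu (30d); Oct starts Sat (31d) ✓; Nov starts Tue (30d); Dec starts Thu (31d).
Five-Monday months: January, May, August, October → 4.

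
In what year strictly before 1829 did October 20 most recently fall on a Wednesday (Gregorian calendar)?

1824

From one year to the next, a fixed date's weekday advances by 1, or by 2 when a Feb 29 lies between the two dates.
1829: October 20 is Tuesday.
1828: Monday (−1)
1827: Saturday (−2)
1826: Friday (−1)
1825: Thursday (−1)
1824: Wednesday (−1)
October 20 falls on a Wednesday in 1824.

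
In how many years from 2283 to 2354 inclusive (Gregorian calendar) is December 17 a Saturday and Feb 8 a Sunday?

0

Check each year's weekday for December 17 and Feb 8:
  2283: Mon/Thu  2284: Wed/Fri  2285: Thu/Sun  2286: Fri/Mon  2287: Sat/Tue  2288: Mon/Wed  2289: Tue/Fri  2290: Wed/Sat  2291: Thu/Sun  2292: Sat/Mon  2293: Sun/Wed  2294: Mon/Thu  2295: Tue/Fri  2296: Thu/Sat  …(44 more)…  2341: Wed/Sat  2342: Thu/Sun  2343: Fri/Mon  2344: Sun/Tue  2345: Mon/Thu  2346: Tue/Fri  2347: Wed/Sat  2348: Fri/Sun  2349: Sat/Tue  2350: Sun/Wed  2351: Mon/Thu  2352: Wed/Fri  2353: Thu/Sun  2354: Fri/Mon
Both conditions hold in: no year — 0.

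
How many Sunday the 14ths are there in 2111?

1

Check the 14th of each month of 2111: Jan 14: Wed, Feb 14: Sat, Mar 14: Sat, Apr 14: Tue, May 14: Thu, Jun 14: Sun, Jul 14: Tue, Aug 14: Fri, Sep 14: Mon, Oct 14: Wed, Nov 14: Sat, Dec 14: Mon.
Sunday occurs in June — 1 month.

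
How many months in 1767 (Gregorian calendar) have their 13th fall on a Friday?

Check the 13th of each month of 1767: Jan 13: Tue, Feb 13: Fri, Mar 13: Fri, Apr 13: Mon, May 13: Wed, Jun 13: Sat, Jul 13: Mon, Aug 13: Thu, Sep 13: Sun, Oct 13: Tue, Nov 13: Fri, Dec 13: Sun.
Friday occurs in February, March, November — 3 months.

3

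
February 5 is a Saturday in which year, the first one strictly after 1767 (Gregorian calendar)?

1774

From one year to the next, a fixed date's weekday advances by 1, or by 2 when a Feb 29 lies between the two dates.
1767: February 5 is Thursday.
1768: Friday (+1)
1769: Sunday (+2)
1770: Monday (+1)
1771: Tuesday (+1)
1772: Wednesday (+1)
1773: Friday (+2)
1774: Saturday (+1)
February 5 falls on a Saturday in 1774.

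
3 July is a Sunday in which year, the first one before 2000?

From one year to the next, a fixed date's weekday advances by 1, or by 2 when a Feb 29 lies between the two dates.
2000: July 3 is Monday.
1999: Saturday (−2)
1998: Friday (−1)
1997: Thursday (−1)
1996: Wednesday (−1)
1995: Monday (−2)
1994: Sunday (−1)
3 July falls on a Sunday in 1994.

1994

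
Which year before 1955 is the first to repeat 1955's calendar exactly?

Two years share a calendar iff Jan 1 falls on the same weekday and both are leap or both are common. 1955: Jan 1 is Saturday, common year.
1954: Jan 1 Friday, common
1953: Jan 1 Thursday, common
1952: Jan 1 Tuesday, leap
1951: Jan 1 Monday, common
1950: Jan 1 Sunday, common
1949: Jan 1 Saturday, common
1949 matches on both conditions.

1949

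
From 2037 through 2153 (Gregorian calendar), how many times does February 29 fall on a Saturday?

4

Leap years in 2037–2153: 28 of them.
Feb 29 weekday advances by 5 (mod 7) from one leap year to the next four years later (or differs when a century non-leap intervenes).
Leap-day weekdays: 2040:Wed 2044:Mon 2048:Sat✓ 2052:Thu 2056:Tue 2060:Sun 2064:Fri 2068:Wed 2072:Mon 2076:Sat✓ 2080:Thu 2084:Tue 2088:Sun 2092:Fri 2096:Wed 2104:Fri 2108:Wed 2112:Mon 2116:Sat✓ 2120:Thu 2124:Tue 2128:Sun 2132:Fri 2136:Wed 2140:Mon 2144:Sat✓ 2148:Thu 2152:Tue
Saturday: 2048, 2076, 2116, 2144 → 4.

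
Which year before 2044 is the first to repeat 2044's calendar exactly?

2016

Two years share a calendar iff Jan 1 falls on the same weekday and both are leap or both are common. 2044: Jan 1 is Friday, leap year.
2043: Jan 1 Thursday, common
2042: Jan 1 Wednesday, common
2041: Jan 1 Tuesday, common
2040: Jan 1 Sunday, leap
2039: Jan 1 Saturday, common
2038: Jan 1 Friday, common
2037: Jan 1 Thursday, common
2036: Jan 1 Tuesday, leap
2035: Jan 1 Monday, common
2034: Jan 1 Sunday, common
2033: Jan 1 Saturday, common
2032: Jan 1 Thursday, leap
2031: Jan 1 Wednesday, common
2030: Jan 1 Tuesday, common
2029: Jan 1 Monday, common
2028: Jan 1 Saturday, leap
2027: Jan 1 Friday, common
2026: Jan 1 Thursday, common
2025: Jan 1 Wednesday, common
2024: Jan 1 Monday, leap
2023: Jan 1 Sunday, common
2022: Jan 1 Saturday, common
2021: Jan 1 Friday, common
2020: Jan 1 Wednesday, leap
2019: Jan 1 Tuesday, common
2018: Jan 1 Monday, common
2017: Jan 1 Sunday, common
2016: Jan 1 Friday, leap
2016 matches on both conditions.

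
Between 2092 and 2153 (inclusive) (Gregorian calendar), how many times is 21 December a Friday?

Track 21 December's weekday year by year (advancing +1, or +2 across a Feb 29):
  2092: Sun  2093: Mon (+1)  2094: Tue (+1)  2095: Wed (+1)  2096: Fri (+2) ✓
  2097: Sat (+1)  2098: Sun (+1)  2099: Mon (+1)  2100: Tue (+1)  2101: Wed (+1)
  2102: Thu (+1)  2103: Fri (+1) ✓  2104: Sun (+2)  2105: Mon (+1)  … (34 more years) …
  2140: Wed (+2)  2141: Thu (+1)  2142: Fri (+1) ✓  2143: Sat (+1)  2144: Mon (+2)
  2145: Tue (+1)  2146: Wed (+1)  2147: Thu (+1)  2148: Sat (+2)  2149: Sun (+1)
  2150: Mon (+1)  2151: Tue (+1)  2152: Thu (+2)  2153: Fri (+1) ✓
Friday years: 2096, 2103, 2108, 2114, 2125, 2131, 2136, 2142, 2153 — 9 in total.

9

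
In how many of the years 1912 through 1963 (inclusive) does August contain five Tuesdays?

21

August has 31 days; it has five Tuesdays when Tuesday falls among the first (month-length − 28) days — i.e. when August 1 is one of Tuesday/Monday/Sunday.
August 1 by year: 1912:Thu 1913:Fri 1914:Sat 1915:Sun✓ 1916:Tue✓ 1917:Wed 1918:Thu 1919:Fri 1920:Sun✓ 1921:Mon✓ 1922:Tue✓ 1923:Wed 1924:Fri 1925:Sat 1926:Sun✓ …(22 more)… 1949:Mon✓ 1950:Tue✓ 1951:Wed 1952:Fri 1953:Sat 1954:Sun✓ 1955:Mon✓ 1956:Wed 1957:Thu 1958:Fri 1959:Sat 1960:Mon✓ 1961:Tue✓ 1962:Wed 1963:Thu
Years with five Tuesdays: 1915, 1916, 1920, 1921, 1922, 1926, 1927, 1932, 1933, 1937, 1938, 1939, 1943, 1944, 1948, 1949, 1950, 1954, 1955, 1960, 1961 → 21.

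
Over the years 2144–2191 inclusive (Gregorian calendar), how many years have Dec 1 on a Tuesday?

Track Dec 1's weekday year by year (advancing +1, or +2 across a Feb 29):
  2144: Tue ✓  2145: Wed (+1)  2146: Thu (+1)  2147: Fri (+1)  2148: Sun (+2)
  2149: Mon (+1)  2150: Tue (+1) ✓  2151: Wed (+1)  2152: Fri (+2)  2153: Sat (+1)
  2154: Sun (+1)  2155: Mon (+1)  2156: Wed (+2)  2157: Thu (+1)  … (20 more years) …
  2178: Tue (+1) ✓  2179: Wed (+1)  2180: Fri (+2)  2181: Sat (+1)  2182: Sun (+1)
  2183: Mon (+1)  2184: Wed (+2)  2185: Thu (+1)  2186: Fri (+1)  2187: Sat (+1)
  2188: Mon (+2)  2189: Tue (+1) ✓  2190: Wed (+1)  2191: Thu (+1)
Tuesday years: 2144, 2150, 2161, 2167, 2172, 2178, 2189 — 7 in total.

7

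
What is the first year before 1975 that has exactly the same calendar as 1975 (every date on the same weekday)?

Two years share a calendar iff Jan 1 falls on the same weekday and both are leap or both are common. 1975: Jan 1 is Wednesday, common year.
1974: Jan 1 Tuesday, common
1973: Jan 1 Monday, common
1972: Jan 1 Saturday, leap
1971: Jan 1 Friday, common
1970: Jan 1 Thursday, common
1969: Jan 1 Wednesday, common
1969 matches on both conditions.

1969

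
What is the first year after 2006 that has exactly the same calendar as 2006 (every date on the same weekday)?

Two years share a calendar iff Jan 1 falls on the same weekday and both are leap or both are common. 2006: Jan 1 is Sunday, common year.
2007: Jan 1 Monday, common
2008: Jan 1 Tuesday, leap
2009: Jan 1 Thursday, common
2010: Jan 1 Friday, common
2011: Jan 1 Saturday, common
2012: Jan 1 Sunday, leap
2013: Jan 1 Tuesday, common
2014: Jan 1 Wednesday, common
2015: Jan 1 Thursday, common
2016: Jan 1 Friday, leap
2017: Jan 1 Sunday, common
2017 matches on both conditions.

2017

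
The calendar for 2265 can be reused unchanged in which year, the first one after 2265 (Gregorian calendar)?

2271

Two years share a calendar iff Jan 1 falls on the same weekday and both are leap or both are common. 2265: Jan 1 is Sunday, common year.
2266: Jan 1 Monday, common
2267: Jan 1 Tuesday, common
2268: Jan 1 Wednesday, leap
2269: Jan 1 Friday, common
2270: Jan 1 Saturday, common
2271: Jan 1 Sunday, common
2271 matches on both conditions.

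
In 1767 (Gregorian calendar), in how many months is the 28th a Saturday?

Check the 28th of each month of 1767: Jan 28: Wed, Feb 28: Sat, Mar 28: Sat, Apr 28: Tue, May 28: Thu, Jun 28: Sun, Jul 28: Tue, Aug 28: Fri, Sep 28: Mon, Oct 28: Wed, Nov 28: Sat, Dec 28: Mon.
Saturday occurs in February, March, November — 3 months.

3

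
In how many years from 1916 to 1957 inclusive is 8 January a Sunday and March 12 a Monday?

Check each year's weekday for 8 January and March 12:
  1916: Sat/Sun  1917: Mon/Mon  1918: Tue/Tue  1919: Wed/Wed  1920: Thu/Fri  1921: Sat/Sat  1922: Sun/Sun  1923: Mon/Mon  1924: Tue/Wed  1925: Thu/Thu  1926: Fri/Fri  1927: Sat/Sat  1928: Sun/Mon ✓  1929: Tue/Tue  …(14 more)…  1944: Sat/Sun  1945: Mon/Mon  1946: Tue/Tue  1947: Wed/Wed  1948: Thu/Fri  1949: Sat/Sat  1950: Sun/Sun  1951: Mon/Mon  1952: Tue/Wed  1953: Thu/Thu  1954: Fri/Fri  1955: Sat/Sat  1956: Sun/Mon ✓  1957: Tue/Tue
Both conditions hold in: 1928, 1956 — 2.

2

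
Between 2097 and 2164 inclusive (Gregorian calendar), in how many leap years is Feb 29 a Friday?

Leap years in 2097–2164: 16 of them.
Feb 29 weekday advances by 5 (mod 7) from one leap year to the next four years later (or differs when a century non-leap intervenes).
Leap-day weekdays: 2104:Fri✓ 2108:Wed 2112:Mon 2116:Sat 2120:Thu 2124:Tue 2128:Sun 2132:Fri✓ 2136:Wed 2140:Mon 2144:Sat 2148:Thu 2152:Tue 2156:Sun 2160:Fri✓ 2164:Wed
Friday: 2104, 2132, 2160 → 3.

3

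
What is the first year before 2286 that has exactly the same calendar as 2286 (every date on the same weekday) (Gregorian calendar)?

Two years share a calendar iff Jan 1 falls on the same weekday and both are leap or both are common. 2286: Jan 1 is Friday, common year.
2285: Jan 1 Thursday, common
2284: Jan 1 Tuesday, leap
2283: Jan 1 Monday, common
2282: Jan 1 Sunday, common
2281: Jan 1 Saturday, common
2280: Jan 1 Thursday, leap
2279: Jan 1 Wednesday, common
2278: Jan 1 Tuesday, common
2277: Jan 1 Monday, common
2276: Jan 1 Saturday, leap
2275: Jan 1 Friday, common
2275 matches on both conditions.

2275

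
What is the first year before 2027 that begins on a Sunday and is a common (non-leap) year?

Jan 1 advances by 2 weekdays after a leap year and by 1 after a common year.
2027: Jan 1 is Friday.
2026: Thursday
2025: Wednesday
2024: Monday (leap)
2023: Sunday
2023 begins on a Sunday and is a common year.

2023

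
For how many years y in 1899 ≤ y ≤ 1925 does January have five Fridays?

11

January has 31 days; it has five Fridays when Friday falls among the first (month-length − 28) days — i.e. when January 1 is one of Friday/Thursday/Wednesday.
January 1 by year: 1899:Sun 1900:Mon 1901:Tue 1902:Wed✓ 1903:Thu✓ 1904:Fri✓ 1905:Sun 1906:Mon 1907:Tue 1908:Wed✓ 1909:Fri✓ 1910:Sat 1911:Sun 1912:Mon 1913:Wed✓ 1914:Thu✓ 1915:Fri✓ 1916:Sat 1917:Mon 1918:Tue 1919:Wed✓ 1920:Thu✓ 1921:Sat 1922:Sun 1923:Mon 1924:Tue 1925:Thu✓
Years with five Fridays: 1902, 1903, 1904, 1908, 1909, 1913, 1914, 1915, 1919, 1920, 1925 → 11.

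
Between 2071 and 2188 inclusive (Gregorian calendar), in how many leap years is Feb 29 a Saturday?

4

Leap years in 2071–2188: 29 of them.
Feb 29 weekday advances by 5 (mod 7) from one leap year to the next four years later (or differs when a century non-leap intervenes).
Leap-day weekdays: 2072:Mon 2076:Sat✓ 2080:Thu 2084:Tue 2088:Sun 2092:Fri 2096:Wed 2104:Fri 2108:Wed 2112:Mon 2116:Sat✓ 2120:Thu 2124:Tue …(3 more)… 2140:Mon 2144:Sat✓ 2148:Thu 2152:Tue 2156:Sun 2160:Fri 2164:Wed 2168:Mon 2172:Sat✓ 2176:Thu 2180:Tue 2184:Sun 2188:Fri
Saturday: 2076, 2116, 2144, 2172 → 4.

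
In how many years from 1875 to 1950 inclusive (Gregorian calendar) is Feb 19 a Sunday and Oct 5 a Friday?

Check each year's weekday for Feb 19 and Oct 5:
  1875: Fri/Tue  1876: Sat/Thu  1877: Mon/Fri  1878: Tue/Sat  1879: Wed/Sun  1880: Thu/Tue  1881: Sat/Wed  1882: Sun/Thu  1883: Mon/Fri  1884: Tue/Sun  1885: Thu/Mon  1886: Fri/Tue  1887: Sat/Wed  1888: Sun/Fri ✓  …(48 more)…  1937: Fri/Tue  1938: Sat/Wed  1939: Sun/Thu  1940: Mon/Sat  1941: Wed/Sun  1942: Thu/Mon  1943: Fri/Tue  1944: Sat/Thu  1945: Mon/Fri  1946: Tue/Sat  1947: Wed/Sun  1948: Thu/Tue  1949: Sat/Wed  1950: Sun/Thu
Both conditions hold in: 1888, 1928 — 2.

2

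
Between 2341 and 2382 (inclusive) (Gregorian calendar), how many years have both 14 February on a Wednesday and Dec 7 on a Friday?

5

Check each year's weekday for 14 February and Dec 7:
  2341: Fri/Sun  2342: Sat/Mon  2343: Sun/Tue  2344: Mon/Thu  2345: Wed/Fri ✓  2346: Thu/Sat  2347: Fri/Sun  2348: Sat/Tue  2349: Mon/Wed  2350: Tue/Thu  2351: Wed/Fri ✓  2352: Thu/Sun  2353: Sat/Mon  2354: Sun/Tue  …(14 more)…  2369: Fri/Sun  2370: Sat/Mon  2371: Sun/Tue  2372: Mon/Thu  2373: Wed/Fri ✓  2374: Thu/Sat  2375: Fri/Sun  2376: Sat/Tue  2377: Mon/Wed  2378: Tue/Thu  2379: Wed/Fri ✓  2380: Thu/Sun  2381: Sat/Mon  2382: Sun/Tue
Both conditions hold in: 2345, 2351, 2362, 2373, 2379 — 5.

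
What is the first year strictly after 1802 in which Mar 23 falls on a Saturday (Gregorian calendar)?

1805

From one year to the next, a fixed date's weekday advances by 1, or by 2 when a Feb 29 lies between the two dates.
1802: March 23 is Tuesday.
1803: Wednesday (+1)
1804: Friday (+2)
1805: Saturday (+1)
Mar 23 falls on a Saturday in 1805.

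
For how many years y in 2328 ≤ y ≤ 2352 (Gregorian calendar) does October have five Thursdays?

October has 31 days; it has five Thursdays when Thursday falls among the first (month-length − 28) days — i.e. when October 1 is one of Thursday/Wednesday/Tuesday.
October 1 by year: 2328:Mon 2329:Tue✓ 2330:Wed✓ 2331:Thu✓ 2332:Sat 2333:Sun 2334:Mon 2335:Tue✓ 2336:Thu✓ 2337:Fri 2338:Sat 2339:Sun 2340:Tue✓ 2341:Wed✓ 2342:Thu✓ 2343:Fri 2344:Sun 2345:Mon 2346:Tue✓ 2347:Wed✓ 2348:Fri 2349:Sat 2350:Sun 2351:Mon 2352:Wed✓
Years with five Thursdays: 2329, 2330, 2331, 2335, 2336, 2340, 2341, 2342, 2346, 2347, 2352 → 11.

11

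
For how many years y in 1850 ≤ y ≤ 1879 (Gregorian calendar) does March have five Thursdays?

12

March has 31 days; it has five Thursdays when Thursday falls among the first (month-length − 28) days — i.e. when March 1 is one of Thursday/Wednesday/Tuesday.
March 1 by year: 1850:Fri 1851:Sat 1852:Mon 1853:Tue✓ 1854:Wed✓ 1855:Thu✓ 1856:Sat 1857:Sun 1858:Mon 1859:Tue✓ 1860:Thu✓ 1861:Fri 1862:Sat 1863:Sun 1864:Tue✓ 1865:Wed✓ 1866:Thu✓ 1867:Fri 1868:Sun 1869:Mon 1870:Tue✓ 1871:Wed✓ 1872:Fri 1873:Sat 1874:Sun 1875:Mon 1876:Wed✓ 1877:Thu✓ 1878:Fri 1879:Sat
Years with five Thursdays: 1853, 1854, 1855, 1859, 1860, 1864, 1865, 1866, 1870, 1871, 1876, 1877 → 12.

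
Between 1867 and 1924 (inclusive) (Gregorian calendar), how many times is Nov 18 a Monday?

Track Nov 18's weekday year by year (advancing +1, or +2 across a Feb 29):
  1867: Mon ✓  1868: Wed (+2)  1869: Thu (+1)  1870: Fri (+1)  1871: Sat (+1)
  1872: Mon (+2) ✓  1873: Tue (+1)  1874: Wed (+1)  1875: Thu (+1)  1876: Sat (+2)
  1877: Sun (+1)  1878: Mon (+1) ✓  1879: Tue (+1)  1880: Thu (+2)  … (30 more years) …
  1911: Sat (+1)  1912: Mon (+2) ✓  1913: Tue (+1)  1914: Wed (+1)  1915: Thu (+1)
  1916: Sat (+2)  1917: Sun (+1)  1918: Mon (+1) ✓  1919: Tue (+1)  1920: Thu (+2)
  1921: Fri (+1)  1922: Sat (+1)  1923: Sun (+1)  1924: Tue (+2)
Monday years: 1867, 1872, 1878, 1889, 1895, 1901, 1907, 1912, 1918 — 9 in total.

9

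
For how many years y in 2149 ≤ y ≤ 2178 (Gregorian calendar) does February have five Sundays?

February has 28 days (29 in leap years); it has five Sundays when Sunday falls among the first (month-length − 28) days — i.e. when February 1 is Sunday in a leap year (never in a common year).
February 1 by year: 2149:Sat 2150:Sun 2151:Mon 2152:Tue 2153:Thu 2154:Fri 2155:Sat 2156:Sun✓ 2157:Tue 2158:Wed 2159:Thu 2160:Fri 2161:Sun 2162:Mon 2163:Tue 2164:Wed 2165:Fri 2166:Sat 2167:Sun 2168:Mon 2169:Wed 2170:Thu 2171:Fri 2172:Sat 2173:Mon 2174:Tue 2175:Wed 2176:Thu 2177:Sat 2178:Sun
Years with five Sundays: 2156 → 1.

1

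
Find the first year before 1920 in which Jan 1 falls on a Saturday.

1916

Jan 1 advances by 2 weekdays after a leap year and by 1 after a common year.
1920: Jan 1 is Thursday (leap).
1919: Wednesday
1918: Tuesday
1917: Monday
1916: Saturday (leap)
1916 begins on a Saturday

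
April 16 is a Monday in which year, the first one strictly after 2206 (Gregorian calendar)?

From one year to the next, a fixed date's weekday advances by 1, or by 2 when a Feb 29 lies between the two dates.
2206: April 16 is Wednesday.
2207: Thursday (+1)
2208: Saturday (+2)
2209: Sunday (+1)
2210: Monday (+1)
April 16 falls on a Monday in 2210.

2210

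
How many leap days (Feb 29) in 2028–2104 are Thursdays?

Leap years in 2028–2104: 19 of them.
Feb 29 weekday advances by 5 (mod 7) from one leap year to the next four years later (or differs when a century non-leap intervenes).
Leap-day weekdays: 2028:Tue 2032:Sun 2036:Fri 2040:Wed 2044:Mon 2048:Sat 2052:Thu✓ 2056:Tue 2060:Sun 2064:Fri 2068:Wed 2072:Mon 2076:Sat 2080:Thu✓ 2084:Tue 2088:Sun 2092:Fri 2096:Wed 2104:Fri
Thursday: 2052, 2080 → 2.

2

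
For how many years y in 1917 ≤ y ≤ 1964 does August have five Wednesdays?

August has 31 days; it has five Wednesdays when Wednesday falls among the first (month-length − 28) days — i.e. when August 1 is one of Wednesday/Tuesday/Monday.
August 1 by year: 1917:Wed✓ 1918:Thu 1919:Fri 1920:Sun 1921:Mon✓ 1922:Tue✓ 1923:Wed✓ 1924:Fri 1925:Sat 1926:Sun 1927:Mon✓ 1928:Wed✓ 1929:Thu 1930:Fri 1931:Sat …(18 more)… 1950:Tue✓ 1951:Wed✓ 1952:Fri 1953:Sat 1954:Sun 1955:Mon✓ 1956:Wed✓ 1957:Thu 1958:Fri 1959:Sat 1960:Mon✓ 1961:Tue✓ 1962:Wed✓ 1963:Thu 1964:Sat
Years with five Wednesdays: 1917, 1921, 1922, 1923, 1927, 1928, 1932, 1933, 1934, 1938, 1939, 1944, 1945, 1949, 1950, 1951, 1955, 1956, 1960, 1961, 1962 → 21.

21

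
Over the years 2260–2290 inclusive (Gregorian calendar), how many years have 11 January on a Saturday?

5

Track 11 January's weekday year by year (advancing +1, or +2 across a Feb 29):
  2260: Wed  2261: Fri (+2)  2262: Sat (+1) ✓  2263: Sun (+1)  2264: Mon (+1)
  2265: Wed (+2)  2266: Thu (+1)  2267: Fri (+1)  2268: Sat (+1) ✓  2269: Mon (+2)
  2270: Tue (+1)  2271: Wed (+1)  2272: Thu (+1)  2273: Sat (+2) ✓  … (3 more years) …
  2277: Thu (+2)  2278: Fri (+1)  2279: Sat (+1) ✓  2280: Sun (+1)  2281: Tue (+2)
  2282: Wed (+1)  2283: Thu (+1)  2284: Fri (+1)  2285: Sun (+2)  2286: Mon (+1)
  2287: Tue (+1)  2288: Wed (+1)  2289: Fri (+2)  2290: Sat (+1) ✓
Saturday years: 2262, 2268, 2273, 2279, 2290 — 5 in total.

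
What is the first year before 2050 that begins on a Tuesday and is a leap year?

Jan 1 advances by 2 weekdays after a leap year and by 1 after a common year.
2050: Jan 1 is Saturday.
2049: Friday
2048: Wednesday (leap)
2047: Tuesday
2046: Monday
2045: Sunday
2044: Friday (leap)
2043: Thursday
2042: Wednesday
2041: Tuesday
2040: Sunday (leap)
2039: Saturday
2038: Friday
2037: Thursday
2036: Tuesday (leap)
2036 begins on a Tuesday and is a leap year.

2036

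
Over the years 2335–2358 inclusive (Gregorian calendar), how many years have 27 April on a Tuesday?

4

Track 27 April's weekday year by year (advancing +1, or +2 across a Feb 29):
  2335: Sat  2336: Mon (+2)  2337: Tue (+1) ✓  2338: Wed (+1)  2339: Thu (+1)
  2340: Sat (+2)  2341: Sun (+1)  2342: Mon (+1)  2343: Tue (+1) ✓  2344: Thu (+2)
  2345: Fri (+1)  2346: Sat (+1)  2347: Sun (+1)  2348: Tue (+2) ✓  2349: Wed (+1)
  2350: Thu (+1)  2351: Fri (+1)  2352: Sun (+2)  2353: Mon (+1)  2354: Tue (+1) ✓
  2355: Wed (+1)  2356: Fri (+2)  2357: Sat (+1)  2358: Sun (+1)
Tuesday years: 2337, 2343, 2348, 2354 — 4 in total.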